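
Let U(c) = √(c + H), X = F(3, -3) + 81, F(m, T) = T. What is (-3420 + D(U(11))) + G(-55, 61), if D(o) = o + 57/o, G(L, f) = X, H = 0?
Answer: -3342 + 68*√11/11 ≈ -3321.5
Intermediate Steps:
X = 78 (X = -3 + 81 = 78)
U(c) = √c (U(c) = √(c + 0) = √c)
G(L, f) = 78
(-3420 + D(U(11))) + G(-55, 61) = (-3420 + (√11 + 57/(√11))) + 78 = (-3420 + (√11 + 57*(√11/11))) + 78 = (-3420 + (√11 + 57*√11/11)) + 78 = (-3420 + 68*√11/11) + 78 = -3342 + 68*√11/11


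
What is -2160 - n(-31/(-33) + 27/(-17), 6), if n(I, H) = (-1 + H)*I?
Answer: -1209940/561 ≈ -2156.8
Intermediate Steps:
n(I, H) = I*(-1 + H)
-2160 - n(-31/(-33) + 27/(-17), 6) = -2160 - (-31/(-33) + 27/(-17))*(-1 + 6) = -2160 - (-31*(-1/33) + 27*(-1/17))*5 = -2160 - (31/33 - 27/17)*5 = -2160 - (-364)*5/561 = -2160 - 1*(-1820/561) = -2160 + 1820/561 = -1209940/561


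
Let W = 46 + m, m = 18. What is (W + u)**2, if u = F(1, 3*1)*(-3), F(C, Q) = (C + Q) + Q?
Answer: 1849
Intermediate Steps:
F(C, Q) = C + 2*Q
W = 64 (W = 46 + 18 = 64)
u = -21 (u = (1 + 2*(3*1))*(-3) = (1 + 2*3)*(-3) = (1 + 6)*(-3) = 7*(-3) = -21)
(W + u)**2 = (64 - 21)**2 = 43**2 = 1849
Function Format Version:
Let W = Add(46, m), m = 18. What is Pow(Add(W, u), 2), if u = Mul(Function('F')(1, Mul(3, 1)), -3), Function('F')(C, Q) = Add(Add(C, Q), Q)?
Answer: 1849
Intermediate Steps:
Function('F')(C, Q) = Add(C, Mul(2, Q))
W = 64 (W = Add(46, 18) = 64)
u = -21 (u = Mul(Add(1, Mul(2, Mul(3, 1))), -3) = Mul(Add(1, Mul(2, 3)), -3) = Mul(Add(1, 6), -3) = Mul(7, -3) = -21)
Pow(Add(W, u), 2) = Pow(Add(64, -21), 2) = Pow(43, 2) = 1849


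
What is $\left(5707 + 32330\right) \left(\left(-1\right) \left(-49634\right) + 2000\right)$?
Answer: $1964002458$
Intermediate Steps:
$\left(5707 + 32330\right) \left(\left(-1\right) \left(-49634\right) + 2000\right) = 38037 \left(49634 + 2000\right) = 38037 \cdot 51634 = 1964002458$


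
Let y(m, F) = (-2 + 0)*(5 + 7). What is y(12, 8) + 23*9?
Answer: 183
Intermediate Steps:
y(m, F) = -24 (y(m, F) = -2*12 = -24)
y(12, 8) + 23*9 = -24 + 23*9 = -24 + 207 = 183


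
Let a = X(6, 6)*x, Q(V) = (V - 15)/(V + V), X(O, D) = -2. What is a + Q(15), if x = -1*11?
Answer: 22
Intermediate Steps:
x = -11
Q(V) = (-15 + V)/(2*V) (Q(V) = (-15 + V)/((2*V)) = (-15 + V)*(1/(2*V)) = (-15 + V)/(2*V))
a = 22 (a = -2*(-11) = 22)
a + Q(15) = 22 + (1/2)*(-15 + 15)/15 = 22 + (1/2)*(1/15)*0 = 22 + 0 = 22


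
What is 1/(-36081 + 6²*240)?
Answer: -1/27441 ≈ -3.6442e-5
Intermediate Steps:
1/(-36081 + 6²*240) = 1/(-36081 + 36*240) = 1/(-36081 + 8640) = 1/(-27441) = -1/27441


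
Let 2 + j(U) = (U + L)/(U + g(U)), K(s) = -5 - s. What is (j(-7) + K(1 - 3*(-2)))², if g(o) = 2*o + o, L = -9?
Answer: 8836/49 ≈ 180.33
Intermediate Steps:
g(o) = 3*o
j(U) = -2 + (-9 + U)/(4*U) (j(U) = -2 + (U - 9)/(U + 3*U) = -2 + (-9 + U)/((4*U)) = -2 + (-9 + U)*(1/(4*U)) = -2 + (-9 + U)/(4*U))
(j(-7) + K(1 - 3*(-2)))² = ((¼)*(-9 - 7*(-7))/(-7) + (-5 - (1 - 3*(-2))))² = ((¼)*(-⅐)*(-9 + 49) + (-5 - (1 + 6)))² = ((¼)*(-⅐)*40 + (-5 - 1*7))² = (-10/7 + (-5 - 7))² = (-10/7 - 12)² = (-94/7)² = 8836/49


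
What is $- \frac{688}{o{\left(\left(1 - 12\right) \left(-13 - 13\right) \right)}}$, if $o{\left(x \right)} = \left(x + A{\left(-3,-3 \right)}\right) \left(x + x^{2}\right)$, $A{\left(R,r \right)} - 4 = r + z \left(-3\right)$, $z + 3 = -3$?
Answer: $- \frac{344}{12517505} \approx -2.7482 \cdot 10^{-5}$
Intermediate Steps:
$z = -6$ ($z = -3 - 3 = -6$)
$A{\left(R,r \right)} = 22 + r$ ($A{\left(R,r \right)} = 4 + \left(r - -18\right) = 4 + \left(r + 18\right) = 4 + \left(18 + r\right) = 22 + r$)
$o{\left(x \right)} = \left(19 + x\right) \left(x + x^{2}\right)$ ($o{\left(x \right)} = \left(x + \left(22 - 3\right)\right) \left(x + x^{2}\right) = \left(x + 19\right) \left(x + x^{2}\right) = \left(19 + x\right) \left(x + x^{2}\right)$)
$- \frac{688}{o{\left(\left(1 - 12\right) \left(-13 - 13\right) \right)}} = - \frac{688}{\left(1 - 12\right) \left(-13 - 13\right) \left(19 + \left(\left(1 - 12\right) \left(-13 - 13\right)\right)^{2} + 20 \left(1 - 12\right) \left(-13 - 13\right)\right)} = - \frac{688}{\left(-11\right) \left(-26\right) \left(19 + \left(\left(-11\right) \left(-26\right)\right)^{2} + 20 \left(\left(-11\right) \left(-26\right)\right)\right)} = - \frac{688}{286 \left(19 + 286^{2} + 20 \cdot 286\right)} = - \frac{688}{286 \left(19 + 81796 + 5720\right)} = - \frac{688}{286 \cdot 87535} = - \frac{688}{25035010} = \left(-688\right) \frac{1}{25035010} = - \frac{344}{12517505}$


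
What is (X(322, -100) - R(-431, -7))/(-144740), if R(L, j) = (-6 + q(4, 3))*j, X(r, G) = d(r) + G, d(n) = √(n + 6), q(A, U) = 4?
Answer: 57/72370 - √82/72370 ≈ 0.00066249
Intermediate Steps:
d(n) = √(6 + n)
X(r, G) = G + √(6 + r) (X(r, G) = √(6 + r) + G = G + √(6 + r))
R(L, j) = -2*j (R(L, j) = (-6 + 4)*j = -2*j)
(X(322, -100) - R(-431, -7))/(-144740) = ((-100 + √(6 + 322)) - (-2)*(-7))/(-144740) = ((-100 + √328) - 1*14)*(-1/144740) = ((-100 + 2*√82) - 14)*(-1/144740) = (-114 + 2*√82)*(-1/144740) = 57/72370 - √82/72370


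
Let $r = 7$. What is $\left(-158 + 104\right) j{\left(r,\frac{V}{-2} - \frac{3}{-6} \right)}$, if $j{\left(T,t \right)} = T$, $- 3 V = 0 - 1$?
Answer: $-378$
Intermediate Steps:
$V = \frac{1}{3}$ ($V = - \frac{0 - 1}{3} = \left(- \frac{1}{3}\right) \left(-1\right) = \frac{1}{3} \approx 0.33333$)
$\left(-158 + 104\right) j{\left(r,\frac{V}{-2} - \frac{3}{-6} \right)} = \left(-158 + 104\right) 7 = \left(-54\right) 7 = -378$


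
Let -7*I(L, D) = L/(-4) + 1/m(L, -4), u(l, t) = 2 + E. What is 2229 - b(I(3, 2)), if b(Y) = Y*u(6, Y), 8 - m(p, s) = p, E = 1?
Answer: 312027/140 ≈ 2228.8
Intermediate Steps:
m(p, s) = 8 - p
u(l, t) = 3 (u(l, t) = 2 + 1 = 3)
I(L, D) = -1/(7*(8 - L)) + L/28 (I(L, D) = -(L/(-4) + 1/(8 - L))/7 = -(L*(-¼) + 1/(8 - L))/7 = -(-L/4 + 1/(8 - L))/7 = -(1/(8 - L) - L/4)/7 = -1/(7*(8 - L)) + L/28)
b(Y) = 3*Y (b(Y) = Y*3 = 3*Y)
2229 - b(I(3, 2)) = 2229 - 3*(4 + 3*(-8 + 3))/(28*(-8 + 3)) = 2229 - 3*(1/28)*(4 + 3*(-5))/(-5) = 2229 - 3*(1/28)*(-⅕)*(4 - 15) = 2229 - 3*(1/28)*(-⅕)*(-11) = 2229 - 3*11/140 = 2229 - 1*33/140 = 2229 - 33/140 = 312027/140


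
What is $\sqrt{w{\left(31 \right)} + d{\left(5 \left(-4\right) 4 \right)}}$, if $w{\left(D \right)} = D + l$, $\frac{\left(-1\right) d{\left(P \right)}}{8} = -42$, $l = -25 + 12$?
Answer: $\sqrt{354} \approx 18.815$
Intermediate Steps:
$l = -13$
$d{\left(P \right)} = 336$ ($d{\left(P \right)} = \left(-8\right) \left(-42\right) = 336$)
$w{\left(D \right)} = -13 + D$ ($w{\left(D \right)} = D - 13 = -13 + D$)
$\sqrt{w{\left(31 \right)} + d{\left(5 \left(-4\right) 4 \right)}} = \sqrt{\left(-13 + 31\right) + 336} = \sqrt{18 + 336} = \sqrt{354}$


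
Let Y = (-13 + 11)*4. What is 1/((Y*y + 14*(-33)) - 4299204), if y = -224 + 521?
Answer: -1/4302042 ≈ -2.3245e-7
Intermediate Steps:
Y = -8 (Y = -2*4 = -8)
y = 297
1/((Y*y + 14*(-33)) - 4299204) = 1/((-8*297 + 14*(-33)) - 4299204) = 1/((-2376 - 462) - 4299204) = 1/(-2838 - 4299204) = 1/(-4302042) = -1/4302042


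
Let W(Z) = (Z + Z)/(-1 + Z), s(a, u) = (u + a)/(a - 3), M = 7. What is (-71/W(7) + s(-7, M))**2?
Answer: 45369/49 ≈ 925.90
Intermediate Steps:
s(a, u) = (a + u)/(-3 + a)
W(Z) = 2*Z/(-1 + Z) (W(Z) = (2*Z)/(-1 + Z) = 2*Z/(-1 + Z))
(-71/W(7) + s(-7, M))**2 = (-71/(2*7/(-1 + 7)) + (-7 + 7)/(-3 - 7))**2 = (-71/(2*7/6) + 0/(-10))**2 = (-71/(2*7*(1/6)) - 1/10*0)**2 = (-71/7/3 + 0)**2 = (-71*3/7 + 0)**2 = (-213/7 + 0)**2 = (-213/7)**2 = 45369/49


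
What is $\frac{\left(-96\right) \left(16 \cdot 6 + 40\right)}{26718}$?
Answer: $- \frac{2176}{4453} \approx -0.48866$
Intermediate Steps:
$\frac{\left(-96\right) \left(16 \cdot 6 + 40\right)}{26718} = - 96 \left(96 + 40\right) \frac{1}{26718} = \left(-96\right) 136 \cdot \frac{1}{26718} = \left(-13056\right) \frac{1}{26718} = - \frac{2176}{4453}$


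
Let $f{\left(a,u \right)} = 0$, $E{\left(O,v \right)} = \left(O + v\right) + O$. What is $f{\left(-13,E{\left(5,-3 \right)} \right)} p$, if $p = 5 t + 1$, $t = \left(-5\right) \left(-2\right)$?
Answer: $0$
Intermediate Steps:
$E{\left(O,v \right)} = v + 2 O$
$t = 10$
$p = 51$ ($p = 5 \cdot 10 + 1 = 50 + 1 = 51$)
$f{\left(-13,E{\left(5,-3 \right)} \right)} p = 0 \cdot 51 = 0$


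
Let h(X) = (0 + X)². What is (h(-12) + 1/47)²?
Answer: 45819361/2209 ≈ 20742.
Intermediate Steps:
h(X) = X²
(h(-12) + 1/47)² = ((-12)² + 1/47)² = (144 + 1/47)² = (6769/47)² = 45819361/2209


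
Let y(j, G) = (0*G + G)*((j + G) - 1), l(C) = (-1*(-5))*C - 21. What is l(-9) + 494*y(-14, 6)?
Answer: -26742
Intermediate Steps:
l(C) = -21 + 5*C (l(C) = 5*C - 21 = -21 + 5*C)
y(j, G) = G*(-1 + G + j) (y(j, G) = (0 + G)*((G + j) - 1) = G*(-1 + G + j))
l(-9) + 494*y(-14, 6) = (-21 + 5*(-9)) + 494*(6*(-1 + 6 - 14)) = (-21 - 45) + 494*(6*(-9)) = -66 + 494*(-54) = -66 - 26676 = -26742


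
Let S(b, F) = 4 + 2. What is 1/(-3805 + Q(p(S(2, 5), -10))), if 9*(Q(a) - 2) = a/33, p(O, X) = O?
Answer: -99/376495 ≈ -0.00026295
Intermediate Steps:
S(b, F) = 6
Q(a) = 2 + a/297 (Q(a) = 2 + (a/33)/9 = 2 + a/297)
1/(-3805 + Q(p(S(2, 5), -10))) = 1/(-3805 + (2 + (1/297)*6)) = 1/(-3805 + (2 + 2/99)) = 1/(-3805 + 200/99) = 1/(-376495/99) = -99/376495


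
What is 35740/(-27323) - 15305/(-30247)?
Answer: -662849265/826438781 ≈ -0.80206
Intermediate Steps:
35740/(-27323) - 15305/(-30247) = 35740*(-1/27323) - 15305*(-1/30247) = -35740/27323 + 15305/30247 = -662849265/826438781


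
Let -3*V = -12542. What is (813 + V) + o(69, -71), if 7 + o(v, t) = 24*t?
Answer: 9848/3 ≈ 3282.7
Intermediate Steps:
V = 12542/3 (V = -1/3*(-12542) = 12542/3 ≈ 4180.7)
o(v, t) = -7 + 24*t
(813 + V) + o(69, -71) = (813 + 12542/3) + (-7 + 24*(-71)) = 14981/3 + (-7 - 1704) = 14981/3 - 1711 = 9848/3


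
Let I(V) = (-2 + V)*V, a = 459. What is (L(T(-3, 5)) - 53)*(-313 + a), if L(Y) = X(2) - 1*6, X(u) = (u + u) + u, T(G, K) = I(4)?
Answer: -7738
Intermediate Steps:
I(V) = V*(-2 + V)
T(G, K) = 8 (T(G, K) = 4*(-2 + 4) = 4*2 = 8)
X(u) = 3*u (X(u) = 2*u + u = 3*u)
L(Y) = 0 (L(Y) = 3*2 - 1*6 = 6 - 6 = 0)
(L(T(-3, 5)) - 53)*(-313 + a) = (0 - 53)*(-313 + 459) = -53*146 = -7738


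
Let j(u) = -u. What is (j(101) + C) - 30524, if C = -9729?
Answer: -40354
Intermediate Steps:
(j(101) + C) - 30524 = (-1*101 - 9729) - 30524 = (-101 - 9729) - 30524 = -9830 - 30524 = -40354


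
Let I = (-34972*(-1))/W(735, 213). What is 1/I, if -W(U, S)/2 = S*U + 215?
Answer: -78385/8743 ≈ -8.9655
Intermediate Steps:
W(U, S) = -430 - 2*S*U (W(U, S) = -2*(S*U + 215) = -2*(215 + S*U) = -430 - 2*S*U)
I = -8743/78385 (I = (-34972*(-1))/(-430 - 2*213*735) = 34972/(-430 - 313110) = 34972/(-313540) = 34972*(-1/313540) = -8743/78385 ≈ -0.11154)
1/I = 1/(-8743/78385) = -78385/8743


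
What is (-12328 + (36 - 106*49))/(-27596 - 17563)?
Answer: 17486/45159 ≈ 0.38721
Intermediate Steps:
(-12328 + (36 - 106*49))/(-27596 - 17563) = (-12328 + (36 - 5194))/(-45159) = (-12328 - 5158)*(-1/45159) = -17486*(-1/45159) = 17486/45159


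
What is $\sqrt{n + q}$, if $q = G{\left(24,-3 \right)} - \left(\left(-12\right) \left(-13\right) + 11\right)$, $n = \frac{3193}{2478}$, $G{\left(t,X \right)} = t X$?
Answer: $\frac{i \sqrt{1459663422}}{2478} \approx 15.418 i$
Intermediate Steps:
$G{\left(t,X \right)} = X t$
$n = \frac{3193}{2478}$ ($n = 3193 \cdot \frac{1}{2478} = \frac{3193}{2478} \approx 1.2885$)
$q = -239$ ($q = \left(-3\right) 24 - \left(\left(-12\right) \left(-13\right) + 11\right) = -72 - \left(156 + 11\right) = -72 - 167 = -239$)
$\sqrt{n + q} = \sqrt{\frac{3193}{2478} - 239} = \sqrt{- \frac{589049}{2478}} = \frac{i \sqrt{1459663422}}{2478}$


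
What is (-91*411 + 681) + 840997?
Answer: 804277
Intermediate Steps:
(-91*411 + 681) + 840997 = (-37401 + 681) + 840997 = -36720 + 840997 = 804277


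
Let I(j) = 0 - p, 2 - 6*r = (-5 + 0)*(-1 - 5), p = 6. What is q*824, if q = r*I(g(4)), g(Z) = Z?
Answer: 23072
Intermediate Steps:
r = -14/3 (r = ⅓ - (-5 + 0)*(-1 - 5)/6 = ⅓ - (-5)*(-6)/6 = ⅓ - ⅙*30 = ⅓ - 5 = -14/3 ≈ -4.6667)
I(j) = -6 (I(j) = 0 - 1*6 = 0 - 6 = -6)
q = 28 (q = -14/3*(-6) = 28)
q*824 = 28*824 = 23072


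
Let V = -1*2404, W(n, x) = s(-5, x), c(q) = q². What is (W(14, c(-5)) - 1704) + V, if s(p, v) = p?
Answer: -4113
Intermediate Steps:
W(n, x) = -5
V = -2404
(W(14, c(-5)) - 1704) + V = (-5 - 1704) - 2404 = -1709 - 2404 = -4113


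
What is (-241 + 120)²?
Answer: 14641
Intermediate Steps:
(-241 + 120)² = (-121)² = 14641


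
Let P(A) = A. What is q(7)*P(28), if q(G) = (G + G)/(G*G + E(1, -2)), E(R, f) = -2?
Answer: 392/47 ≈ 8.3404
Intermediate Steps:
q(G) = 2*G/(-2 + G²) (q(G) = (G + G)/(G*G - 2) = (2*G)/(G² - 2) = (2*G)/(-2 + G²) = 2*G/(-2 + G²))
q(7)*P(28) = (2*7/(-2 + 7²))*28 = (2*7/(-2 + 49))*28 = (2*7/47)*28 = (2*7*(1/47))*28 = (14/47)*28 = 392/47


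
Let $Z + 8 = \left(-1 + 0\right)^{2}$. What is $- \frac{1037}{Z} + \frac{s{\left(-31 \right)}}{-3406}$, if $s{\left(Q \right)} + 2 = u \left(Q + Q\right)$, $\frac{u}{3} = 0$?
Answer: $\frac{1766018}{11921} \approx 148.14$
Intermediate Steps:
$u = 0$ ($u = 3 \cdot 0 = 0$)
$Z = -7$ ($Z = -8 + \left(-1 + 0\right)^{2} = -8 + \left(-1\right)^{2} = -8 + 1 = -7$)
$s{\left(Q \right)} = -2$ ($s{\left(Q \right)} = -2 + 0 \left(Q + Q\right) = -2 + 0 \cdot 2 Q = -2 + 0 = -2$)
$- \frac{1037}{Z} + \frac{s{\left(-31 \right)}}{-3406} = - \frac{1037}{-7} - \frac{2}{-3406} = \left(-1037\right) \left(- \frac{1}{7}\right) - - \frac{1}{1703} = \frac{1037}{7} + \frac{1}{1703} = \frac{1766018}{11921}$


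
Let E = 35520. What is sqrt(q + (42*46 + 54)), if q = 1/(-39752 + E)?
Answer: sqrt(16809502)/92 ≈ 44.565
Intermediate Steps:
q = -1/4232 (q = 1/(-39752 + 35520) = 1/(-4232) = -1/4232 ≈ -0.00023629)
sqrt(q + (42*46 + 54)) = sqrt(-1/4232 + (42*46 + 54)) = sqrt(-1/4232 + (1932 + 54)) = sqrt(-1/4232 + 1986) = sqrt(8404751/4232) = sqrt(16809502)/92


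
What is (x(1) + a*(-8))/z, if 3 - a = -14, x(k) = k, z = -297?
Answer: 5/11 ≈ 0.45455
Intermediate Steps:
a = 17 (a = 3 - 1*(-14) = 3 + 14 = 17)
(x(1) + a*(-8))/z = (1 + 17*(-8))/(-297) = (1 - 136)*(-1/297) = -135*(-1/297) = 5/11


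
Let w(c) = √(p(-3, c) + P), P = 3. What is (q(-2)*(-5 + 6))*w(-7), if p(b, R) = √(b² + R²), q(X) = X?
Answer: -2*√(3 + √58) ≈ -6.5164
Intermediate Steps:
p(b, R) = √(R² + b²)
w(c) = √(3 + √(9 + c²)) (w(c) = √(√(c² + (-3)²) + 3) = √(√(c² + 9) + 3) = √(√(9 + c²) + 3) = √(3 + √(9 + c²)))
(q(-2)*(-5 + 6))*w(-7) = (-2*(-5 + 6))*√(3 + √(9 + (-7)²)) = (-2*1)*√(3 + √(9 + 49)) = -2*√(3 + √58)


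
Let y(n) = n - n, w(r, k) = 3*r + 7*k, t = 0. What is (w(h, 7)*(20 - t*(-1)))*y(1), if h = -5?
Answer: 0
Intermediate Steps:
y(n) = 0
(w(h, 7)*(20 - t*(-1)))*y(1) = ((3*(-5) + 7*7)*(20 - 0*(-1)))*0 = ((-15 + 49)*(20 - 1*0))*0 = (34*(20 + 0))*0 = (34*20)*0 = 680*0 = 0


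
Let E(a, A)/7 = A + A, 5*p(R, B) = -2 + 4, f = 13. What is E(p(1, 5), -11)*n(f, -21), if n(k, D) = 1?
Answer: -154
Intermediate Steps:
p(R, B) = 2/5 (p(R, B) = (-2 + 4)/5 = (1/5)*2 = 2/5)
E(a, A) = 14*A (E(a, A) = 7*(A + A) = 7*(2*A) = 14*A)
E(p(1, 5), -11)*n(f, -21) = (14*(-11))*1 = -154*1 = -154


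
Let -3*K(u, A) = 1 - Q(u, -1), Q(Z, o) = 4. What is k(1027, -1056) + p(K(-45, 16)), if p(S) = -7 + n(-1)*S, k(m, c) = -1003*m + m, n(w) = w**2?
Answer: -1029060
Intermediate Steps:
K(u, A) = 1 (K(u, A) = -(1 - 1*4)/3 = -(1 - 4)/3 = -1/3*(-3) = 1)
k(m, c) = -1002*m
p(S) = -7 + S (p(S) = -7 + (-1)**2*S = -7 + 1*S = -7 + S)
k(1027, -1056) + p(K(-45, 16)) = -1002*1027 + (-7 + 1) = -1029054 - 6 = -1029060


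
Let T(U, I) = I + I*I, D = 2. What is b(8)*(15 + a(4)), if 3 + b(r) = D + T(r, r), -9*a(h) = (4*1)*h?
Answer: 8449/9 ≈ 938.78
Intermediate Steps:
a(h) = -4*h/9 (a(h) = -4*1*h/9 = -4*h/9)
T(U, I) = I + I²
b(r) = -1 + r*(1 + r) (b(r) = -3 + (2 + r*(1 + r)) = -1 + r*(1 + r))
b(8)*(15 + a(4)) = (-1 + 8*(1 + 8))*(15 - 4/9*4) = (-1 + 8*9)*(15 - 16/9) = (-1 + 72)*(119/9) = 71*(119/9) = 8449/9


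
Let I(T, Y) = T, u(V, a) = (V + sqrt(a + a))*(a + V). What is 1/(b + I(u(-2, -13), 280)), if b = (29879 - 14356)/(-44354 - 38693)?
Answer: 205614987689/46476321059419 + 103452063135*I*sqrt(26)/46476321059419 ≈ 0.0044241 + 0.01135*I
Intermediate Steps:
u(V, a) = (V + a)*(V + sqrt(2)*sqrt(a)) (u(V, a) = (V + sqrt(2*a))*(V + a) = (V + sqrt(2)*sqrt(a))*(V + a) = (V + a)*(V + sqrt(2)*sqrt(a)))
b = -15523/83047 (b = 15523/(-83047) = 15523*(-1/83047) = -15523/83047 ≈ -0.18692)
1/(b + I(u(-2, -13), 280)) = 1/(-15523/83047 + ((-2)**2 - 2*(-13) + sqrt(2)*(-13)**(3/2) - 2*sqrt(2)*sqrt(-13))) = 1/(-15523/83047 + (4 + 26 + sqrt(2)*(-13*I*sqrt(13)) - 2*sqrt(2)*I*sqrt(13))) = 1/(-15523/83047 + (4 + 26 - 13*I*sqrt(26) - 2*I*sqrt(26))) = 1/(-15523/83047 + (30 - 15*I*sqrt(26))) = 1/(2475887/83047 - 15*I*sqrt(26))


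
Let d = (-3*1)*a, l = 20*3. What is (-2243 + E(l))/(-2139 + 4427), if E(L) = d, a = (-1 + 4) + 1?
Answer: -205/208 ≈ -0.98558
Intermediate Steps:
a = 4 (a = 3 + 1 = 4)
l = 60
d = -12 (d = -3*1*4 = -3*4 = -12)
E(L) = -12
(-2243 + E(l))/(-2139 + 4427) = (-2243 - 12)/(-2139 + 4427) = -2255/2288 = -2255*1/2288 = -205/208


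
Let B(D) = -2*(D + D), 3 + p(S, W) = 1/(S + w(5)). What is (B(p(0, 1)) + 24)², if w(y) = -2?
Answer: 1444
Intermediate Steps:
p(S, W) = -3 + 1/(-2 + S) (p(S, W) = -3 + 1/(S - 2) = -3 + 1/(-2 + S))
B(D) = -4*D
(B(p(0, 1)) + 24)² = (-4*(7 - 3*0)/(-2 + 0) + 24)² = (-4*(7 + 0)/(-2) + 24)² = (-(-2)*7 + 24)² = (-4*(-7/2) + 24)² = (14 + 24)² = 38² = 1444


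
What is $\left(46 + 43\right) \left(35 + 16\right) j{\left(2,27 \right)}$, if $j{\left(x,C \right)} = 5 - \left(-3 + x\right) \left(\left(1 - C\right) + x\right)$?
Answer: $-86241$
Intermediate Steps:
$j{\left(x,C \right)} = 5 - \left(-3 + x\right) \left(1 + x - C\right)$
$\left(46 + 43\right) \left(35 + 16\right) j{\left(2,27 \right)} = \left(46 + 43\right) \left(35 + 16\right) \left(8 - 2^{2} - 81 + 2 \cdot 2 + 27 \cdot 2\right) = 89 \cdot 51 \left(8 - 4 - 81 + 4 + 54\right) = 4539 \left(8 - 4 - 81 + 4 + 54\right) = 4539 \left(-19\right) = -86241$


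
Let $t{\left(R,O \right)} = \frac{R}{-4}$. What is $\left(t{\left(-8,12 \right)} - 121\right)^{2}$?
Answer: $14161$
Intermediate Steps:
$t{\left(R,O \right)} = - \frac{R}{4}$ ($t{\left(R,O \right)} = R \left(- \frac{1}{4}\right) = - \frac{R}{4}$)
$\left(t{\left(-8,12 \right)} - 121\right)^{2} = \left(\left(- \frac{1}{4}\right) \left(-8\right) - 121\right)^{2} = \left(2 - 121\right)^{2} = \left(-119\right)^{2} = 14161$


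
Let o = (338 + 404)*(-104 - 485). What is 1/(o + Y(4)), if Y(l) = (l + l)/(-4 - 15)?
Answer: -19/8303730 ≈ -2.2881e-6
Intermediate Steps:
o = -437038 (o = 742*(-589) = -437038)
Y(l) = -2*l/19 (Y(l) = (2*l)/(-19) = (2*l)*(-1/19) = -2*l/19)
1/(o + Y(4)) = 1/(-437038 - 2/19*4) = 1/(-437038 - 8/19) = 1/(-8303730/19) = -19/8303730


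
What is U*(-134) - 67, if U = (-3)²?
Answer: -1273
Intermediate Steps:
U = 9
U*(-134) - 67 = 9*(-134) - 67 = -1206 - 67 = -1273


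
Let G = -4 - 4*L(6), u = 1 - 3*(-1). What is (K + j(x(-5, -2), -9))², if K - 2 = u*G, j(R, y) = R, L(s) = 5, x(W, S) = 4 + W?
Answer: 9025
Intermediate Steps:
u = 4 (u = 1 + 3 = 4)
G = -24 (G = -4 - 4*5 = -4 - 20 = -24)
K = -94 (K = 2 + 4*(-24) = 2 - 96 = -94)
(K + j(x(-5, -2), -9))² = (-94 + (4 - 5))² = (-94 - 1)² = (-95)² = 9025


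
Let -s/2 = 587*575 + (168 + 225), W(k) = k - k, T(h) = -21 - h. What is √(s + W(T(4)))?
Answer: 2*I*√168959 ≈ 822.09*I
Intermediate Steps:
W(k) = 0
s = -675836 (s = -2*(587*575 + (168 + 225)) = -2*(337525 + 393) = -2*337918 = -675836)
√(s + W(T(4))) = √(-675836 + 0) = √(-675836) = 2*I*√168959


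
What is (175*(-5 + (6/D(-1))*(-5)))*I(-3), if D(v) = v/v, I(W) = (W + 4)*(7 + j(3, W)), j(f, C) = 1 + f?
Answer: -67375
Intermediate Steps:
I(W) = 44 + 11*W (I(W) = (W + 4)*(7 + (1 + 3)) = (4 + W)*(7 + 4) = (4 + W)*11 = 44 + 11*W)
D(v) = 1
(175*(-5 + (6/D(-1))*(-5)))*I(-3) = (175*(-5 + (6/1)*(-5)))*(44 + 11*(-3)) = (175*(-5 + (6*1)*(-5)))*(44 - 33) = (175*(-5 + 6*(-5)))*11 = (175*(-5 - 30))*11 = (175*(-35))*11 = -6125*11 = -67375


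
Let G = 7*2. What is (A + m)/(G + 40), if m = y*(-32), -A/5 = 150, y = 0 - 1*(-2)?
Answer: -407/27 ≈ -15.074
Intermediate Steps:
y = 2 (y = 0 + 2 = 2)
A = -750 (A = -5*150 = -750)
G = 14
m = -64 (m = 2*(-32) = -64)
(A + m)/(G + 40) = (-750 - 64)/(14 + 40) = -814/54 = -814*1/54 = -407/27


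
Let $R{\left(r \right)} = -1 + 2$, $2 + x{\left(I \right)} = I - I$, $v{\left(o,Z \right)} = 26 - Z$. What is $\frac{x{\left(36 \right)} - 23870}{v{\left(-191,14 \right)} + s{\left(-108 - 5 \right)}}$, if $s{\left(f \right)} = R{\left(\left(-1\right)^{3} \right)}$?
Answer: $- \frac{23872}{13} \approx -1836.3$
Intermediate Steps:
$x{\left(I \right)} = -2$ ($x{\left(I \right)} = -2 + \left(I - I\right) = -2 + 0 = -2$)
$R{\left(r \right)} = 1$
$s{\left(f \right)} = 1$
$\frac{x{\left(36 \right)} - 23870}{v{\left(-191,14 \right)} + s{\left(-108 - 5 \right)}} = \frac{-2 - 23870}{\left(26 - 14\right) + 1} = - \frac{23872}{\left(26 - 14\right) + 1} = - \frac{23872}{12 + 1} = - \frac{23872}{13}$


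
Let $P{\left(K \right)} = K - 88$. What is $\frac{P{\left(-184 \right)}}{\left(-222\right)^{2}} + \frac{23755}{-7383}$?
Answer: $- \frac{97729133}{30321981} \approx -3.223$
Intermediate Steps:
$P{\left(K \right)} = -88 + K$
$\frac{P{\left(-184 \right)}}{\left(-222\right)^{2}} + \frac{23755}{-7383} = \frac{-88 - 184}{\left(-222\right)^{2}} + \frac{23755}{-7383} = - \frac{272}{49284} + 23755 \left(- \frac{1}{7383}\right) = \left(-272\right) \frac{1}{49284} - \frac{23755}{7383} = - \frac{68}{12321} - \frac{23755}{7383} = - \frac{97729133}{30321981}$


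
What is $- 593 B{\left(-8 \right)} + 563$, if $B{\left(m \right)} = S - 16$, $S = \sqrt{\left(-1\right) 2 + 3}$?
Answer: $9458$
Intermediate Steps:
$S = 1$ ($S = \sqrt{-2 + 3} = \sqrt{1} = 1$)
$B{\left(m \right)} = -15$ ($B{\left(m \right)} = 1 - 16 = -15$)
$- 593 B{\left(-8 \right)} + 563 = \left(-593\right) \left(-15\right) + 563 = 8895 + 563 = 9458$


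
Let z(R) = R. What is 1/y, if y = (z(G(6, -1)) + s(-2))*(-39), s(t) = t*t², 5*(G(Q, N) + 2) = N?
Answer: 5/1989 ≈ 0.0025138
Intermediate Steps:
G(Q, N) = -2 + N/5
s(t) = t³
y = 1989/5 (y = ((-2 + (⅕)*(-1)) + (-2)³)*(-39) = ((-2 - ⅕) - 8)*(-39) = (-11/5 - 8)*(-39) = -51/5*(-39) = 1989/5 ≈ 397.80)
1/y = 1/(1989/5) = 5/1989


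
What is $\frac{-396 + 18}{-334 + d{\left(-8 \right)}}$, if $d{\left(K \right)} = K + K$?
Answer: $\frac{27}{25} \approx 1.08$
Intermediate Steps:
$d{\left(K \right)} = 2 K$
$\frac{-396 + 18}{-334 + d{\left(-8 \right)}} = \frac{-396 + 18}{-334 + 2 \left(-8\right)} = - \frac{378}{-334 - 16} = - \frac{378}{-350} = \left(-378\right) \left(- \frac{1}{350}\right) = \frac{27}{25}$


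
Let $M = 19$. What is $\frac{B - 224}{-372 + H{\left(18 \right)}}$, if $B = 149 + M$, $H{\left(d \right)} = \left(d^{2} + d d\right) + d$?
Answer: $- \frac{4}{21} \approx -0.19048$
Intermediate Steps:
$H{\left(d \right)} = d + 2 d^{2}$ ($H{\left(d \right)} = \left(d^{2} + d^{2}\right) + d = 2 d^{2} + d = d + 2 d^{2}$)
$B = 168$ ($B = 149 + 19 = 168$)
$\frac{B - 224}{-372 + H{\left(18 \right)}} = \frac{168 - 224}{-372 + 18 \left(1 + 2 \cdot 18\right)} = \frac{168 - 224}{-372 + 18 \left(1 + 36\right)} = - \frac{56}{-372 + 18 \cdot 37} = - \frac{56}{-372 + 666} = - \frac{56}{294} = \left(-56\right) \frac{1}{294} = - \frac{4}{21}$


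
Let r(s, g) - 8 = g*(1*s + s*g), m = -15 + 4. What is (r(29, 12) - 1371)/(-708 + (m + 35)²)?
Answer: -3161/132 ≈ -23.947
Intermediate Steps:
m = -11
r(s, g) = 8 + g*(s + g*s) (r(s, g) = 8 + g*(1*s + s*g) = 8 + g*(s + g*s))
(r(29, 12) - 1371)/(-708 + (m + 35)²) = ((8 + 12*29 + 29*12²) - 1371)/(-708 + (-11 + 35)²) = ((8 + 348 + 29*144) - 1371)/(-708 + 24²) = ((8 + 348 + 4176) - 1371)/(-708 + 576) = (4532 - 1371)/(-132) = 3161*(-1/132) = -3161/132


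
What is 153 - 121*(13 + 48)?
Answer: -7228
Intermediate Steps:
153 - 121*(13 + 48) = 153 - 121*61 = 153 - 7381 = -7228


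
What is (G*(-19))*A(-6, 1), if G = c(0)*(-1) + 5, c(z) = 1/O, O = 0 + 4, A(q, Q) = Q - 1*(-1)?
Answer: -361/2 ≈ -180.50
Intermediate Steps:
A(q, Q) = 1 + Q (A(q, Q) = Q + 1 = 1 + Q)
O = 4
c(z) = ¼ (c(z) = 1/4 = ¼)
G = 19/4 (G = (¼)*(-1) + 5 = -¼ + 5 = 19/4 ≈ 4.7500)
(G*(-19))*A(-6, 1) = ((19/4)*(-19))*(1 + 1) = -361/4*2 = -361/2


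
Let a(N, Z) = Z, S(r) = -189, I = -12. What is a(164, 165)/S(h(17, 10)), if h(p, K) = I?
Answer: -55/63 ≈ -0.87302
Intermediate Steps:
h(p, K) = -12
a(164, 165)/S(h(17, 10)) = 165/(-189) = 165*(-1/189) = -55/63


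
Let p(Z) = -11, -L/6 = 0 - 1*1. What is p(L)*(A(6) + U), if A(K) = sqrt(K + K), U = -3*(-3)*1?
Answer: -99 - 22*sqrt(3) ≈ -137.11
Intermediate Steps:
L = 6 (L = -6*(0 - 1*1) = -6*(0 - 1) = -6*(-1) = 6)
U = 9 (U = 9*1 = 9)
A(K) = sqrt(2)*sqrt(K) (A(K) = sqrt(2*K) = sqrt(2)*sqrt(K))
p(L)*(A(6) + U) = -11*(sqrt(2)*sqrt(6) + 9) = -11*(2*sqrt(3) + 9) = -11*(9 + 2*sqrt(3)) = -99 - 22*sqrt(3)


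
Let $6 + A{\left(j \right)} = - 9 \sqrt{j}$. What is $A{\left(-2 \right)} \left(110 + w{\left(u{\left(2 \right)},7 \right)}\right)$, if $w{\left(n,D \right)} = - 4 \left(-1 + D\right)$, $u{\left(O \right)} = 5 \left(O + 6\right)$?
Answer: $-516 - 774 i \sqrt{2} \approx -516.0 - 1094.6 i$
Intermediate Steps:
$A{\left(j \right)} = -6 - 9 \sqrt{j}$
$u{\left(O \right)} = 30 + 5 O$ ($u{\left(O \right)} = 5 \left(6 + O\right) = 30 + 5 O$)
$w{\left(n,D \right)} = 4 - 4 D$
$A{\left(-2 \right)} \left(110 + w{\left(u{\left(2 \right)},7 \right)}\right) = \left(-6 - 9 \sqrt{-2}\right) \left(110 + \left(4 - 28\right)\right) = \left(-6 - 9 i \sqrt{2}\right) \left(110 + \left(4 - 28\right)\right) = \left(-6 - 9 i \sqrt{2}\right) \left(110 - 24\right) = \left(-6 - 9 i \sqrt{2}\right) 86 = -516 - 774 i \sqrt{2}$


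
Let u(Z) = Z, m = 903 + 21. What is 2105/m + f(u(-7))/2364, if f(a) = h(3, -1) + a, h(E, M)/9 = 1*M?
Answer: 413453/182028 ≈ 2.2714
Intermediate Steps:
h(E, M) = 9*M (h(E, M) = 9*(1*M) = 9*M)
m = 924
f(a) = -9 + a (f(a) = 9*(-1) + a = -9 + a)
2105/m + f(u(-7))/2364 = 2105/924 + (-9 - 7)/2364 = 2105*(1/924) - 16*1/2364 = 2105/924 - 4/591 = 413453/182028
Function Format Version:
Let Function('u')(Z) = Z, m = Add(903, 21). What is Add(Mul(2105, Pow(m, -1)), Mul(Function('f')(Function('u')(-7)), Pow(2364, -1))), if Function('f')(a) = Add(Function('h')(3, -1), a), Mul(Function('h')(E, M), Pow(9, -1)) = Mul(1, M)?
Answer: Rational(413453, 182028) ≈ 2.2714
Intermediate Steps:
Function('h')(E, M) = Mul(9, M) (Function('h')(E, M) = Mul(9, Mul(1, M)) = Mul(9, M))
m = 924
Function('f')(a) = Add(-9, a) (Function('f')(a) = Add(Mul(9, -1), a) = Add(-9, a))
Add(Mul(2105, Pow(m, -1)), Mul(Function('f')(Function('u')(-7)), Pow(2364, -1))) = Add(Mul(2105, Pow(924, -1)), Mul(Add(-9, -7), Pow(2364, -1))) = Add(Mul(2105, Rational(1, 924)), Mul(-16, Rational(1, 2364))) = Add(Rational(2105, 924), Rational(-4, 591)) = Rational(413453, 182028)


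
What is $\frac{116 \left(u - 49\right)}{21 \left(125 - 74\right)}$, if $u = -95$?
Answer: $- \frac{1856}{119} \approx -15.597$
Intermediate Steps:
$\frac{116 \left(u - 49\right)}{21 \left(125 - 74\right)} = \frac{116 \left(-95 - 49\right)}{21 \left(125 - 74\right)} = \frac{116 \left(-144\right)}{21 \cdot 51} = - \frac{16704}{1071} = \left(-16704\right) \frac{1}{1071} = - \frac{1856}{119}$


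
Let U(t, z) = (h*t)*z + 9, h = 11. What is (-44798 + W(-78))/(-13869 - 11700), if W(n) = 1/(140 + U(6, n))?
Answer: 74648401/42606477 ≈ 1.7520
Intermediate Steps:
U(t, z) = 9 + 11*t*z (U(t, z) = (11*t)*z + 9 = 11*t*z + 9 = 9 + 11*t*z)
W(n) = 1/(149 + 66*n) (W(n) = 1/(140 + (9 + 11*6*n)) = 1/(140 + (9 + 66*n)) = 1/(149 + 66*n))
(-44798 + W(-78))/(-13869 - 11700) = (-44798 + 1/(149 + 66*(-78)))/(-13869 - 11700) = (-44798 + 1/(149 - 5148))/(-25569) = (-44798 + 1/(-4999))*(-1/25569) = (-44798 - 1/4999)*(-1/25569) = -223945203/4999*(-1/25569) = 74648401/42606477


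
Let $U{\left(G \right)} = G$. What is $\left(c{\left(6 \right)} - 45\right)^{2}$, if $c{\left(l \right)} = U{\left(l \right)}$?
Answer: $1521$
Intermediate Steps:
$c{\left(l \right)} = l$
$\left(c{\left(6 \right)} - 45\right)^{2} = \left(6 - 45\right)^{2} = \left(-39\right)^{2} = 1521$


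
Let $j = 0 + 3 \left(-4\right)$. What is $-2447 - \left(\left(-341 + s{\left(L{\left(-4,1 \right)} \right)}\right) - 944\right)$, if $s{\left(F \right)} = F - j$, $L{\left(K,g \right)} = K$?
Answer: $-1170$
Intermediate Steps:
$j = -12$ ($j = 0 - 12 = -12$)
$s{\left(F \right)} = 12 + F$ ($s{\left(F \right)} = F - -12 = F + 12 = 12 + F$)
$-2447 - \left(\left(-341 + s{\left(L{\left(-4,1 \right)} \right)}\right) - 944\right) = -2447 - \left(\left(-341 + \left(12 - 4\right)\right) - 944\right) = -2447 - \left(\left(-341 + 8\right) - 944\right) = -2447 - \left(-333 - 944\right) = -2447 - -1277 = -2447 + 1277 = -1170$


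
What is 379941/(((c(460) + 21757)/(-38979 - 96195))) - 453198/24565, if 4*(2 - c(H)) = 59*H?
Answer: -630809805788781/183918155 ≈ -3.4298e+6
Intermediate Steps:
c(H) = 2 - 59*H/4
379941/(((c(460) + 21757)/(-38979 - 96195))) - 453198/24565 = 379941/((((2 - 59/4*460) + 21757)/(-38979 - 96195))) - 453198/24565 = 379941/((((2 - 6785) + 21757)/(-135174))) - 453198*1/24565 = 379941/(((-6783 + 21757)*(-1/135174))) - 453198/24565 = 379941/((14974*(-1/135174))) - 453198/24565 = 379941/(-7487/67587) - 453198/24565 = 379941*(-67587/7487) - 453198/24565 = -25679072367/7487 - 453198/24565 = -630809805788781/183918155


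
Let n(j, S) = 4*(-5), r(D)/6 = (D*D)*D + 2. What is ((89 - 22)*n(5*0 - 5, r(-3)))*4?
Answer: -5360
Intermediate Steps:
r(D) = 12 + 6*D³ (r(D) = 6*((D*D)*D + 2) = 6*(D²*D + 2) = 6*(D³ + 2) = 6*(2 + D³) = 12 + 6*D³)
n(j, S) = -20
((89 - 22)*n(5*0 - 5, r(-3)))*4 = ((89 - 22)*(-20))*4 = (67*(-20))*4 = -1340*4 = -5360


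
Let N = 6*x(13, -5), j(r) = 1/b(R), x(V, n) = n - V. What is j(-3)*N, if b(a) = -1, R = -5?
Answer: 108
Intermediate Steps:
j(r) = -1 (j(r) = 1/(-1) = -1)
N = -108 (N = 6*(-5 - 1*13) = 6*(-5 - 13) = 6*(-18) = -108)
j(-3)*N = -1*(-108) = 108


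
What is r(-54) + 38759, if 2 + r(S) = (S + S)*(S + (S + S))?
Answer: 56253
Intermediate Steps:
r(S) = -2 + 6*S**2 (r(S) = -2 + (S + S)*(S + (S + S)) = -2 + (2*S)*(S + 2*S) = -2 + (2*S)*(3*S) = -2 + 6*S**2)
r(-54) + 38759 = (-2 + 6*(-54)**2) + 38759 = (-2 + 6*2916) + 38759 = (-2 + 17496) + 38759 = 17494 + 38759 = 56253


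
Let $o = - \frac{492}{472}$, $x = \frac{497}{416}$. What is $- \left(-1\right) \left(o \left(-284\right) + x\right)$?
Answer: $\frac{7295179}{24544} \approx 297.23$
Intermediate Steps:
$x = \frac{497}{416}$ ($x = 497 \cdot \frac{1}{416} = \frac{497}{416} \approx 1.1947$)
$o = - \frac{123}{118}$ ($o = \left(-492\right) \frac{1}{472} = - \frac{123}{118} \approx -1.0424$)
$- \left(-1\right) \left(o \left(-284\right) + x\right) = - \left(-1\right) \left(\left(- \frac{123}{118}\right) \left(-284\right) + \frac{497}{416}\right) = - \left(-1\right) \left(\frac{17466}{59} + \frac{497}{416}\right) = - \frac{\left(-1\right) 7295179}{24544} = \left(-1\right) \left(- \frac{7295179}{24544}\right) = \frac{7295179}{24544}$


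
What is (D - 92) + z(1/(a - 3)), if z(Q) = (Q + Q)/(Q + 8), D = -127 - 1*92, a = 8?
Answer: -12749/41 ≈ -310.95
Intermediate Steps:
D = -219 (D = -127 - 92 = -219)
z(Q) = 2*Q/(8 + Q) (z(Q) = (2*Q)/(8 + Q) = 2*Q/(8 + Q))
(D - 92) + z(1/(a - 3)) = (-219 - 92) + 2/((8 - 3)*(8 + 1/(8 - 3))) = -311 + 2/(5*(8 + 1/5)) = -311 + 2*(⅕)/(8 + ⅕) = -311 + 2*(⅕)/(41/5) = -311 + 2*(⅕)*(5/41) = -311 + 2/41 = -12749/41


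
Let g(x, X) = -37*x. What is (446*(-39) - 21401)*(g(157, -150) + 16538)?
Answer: -416231555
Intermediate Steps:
(446*(-39) - 21401)*(g(157, -150) + 16538) = (446*(-39) - 21401)*(-37*157 + 16538) = (-17394 - 21401)*(-5809 + 16538) = -38795*10729 = -416231555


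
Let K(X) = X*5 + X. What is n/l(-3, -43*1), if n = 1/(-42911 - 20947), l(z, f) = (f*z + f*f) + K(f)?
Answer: -1/109835760 ≈ -9.1045e-9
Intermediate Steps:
K(X) = 6*X (K(X) = 5*X + X = 6*X)
l(z, f) = f**2 + 6*f + f*z (l(z, f) = (f*z + f*f) + 6*f = (f*z + f**2) + 6*f = (f**2 + f*z) + 6*f = f**2 + 6*f + f*z)
n = -1/63858 (n = 1/(-63858) = -1/63858 ≈ -1.5660e-5)
n/l(-3, -43*1) = -(-1/(43*(6 - 43*1 - 3)))/63858 = -(-1/(43*(6 - 43 - 3)))/63858 = -1/(63858*((-43*(-40)))) = -1/63858/1720 = -1/63858*1/1720 = -1/109835760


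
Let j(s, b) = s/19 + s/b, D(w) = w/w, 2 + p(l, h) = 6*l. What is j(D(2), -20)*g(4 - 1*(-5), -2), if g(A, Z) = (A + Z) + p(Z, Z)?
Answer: -7/380 ≈ -0.018421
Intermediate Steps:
p(l, h) = -2 + 6*l
D(w) = 1
j(s, b) = s/19 + s/b (j(s, b) = s*(1/19) + s/b = s/19 + s/b)
g(A, Z) = -2 + A + 7*Z (g(A, Z) = (A + Z) + (-2 + 6*Z) = -2 + A + 7*Z)
j(D(2), -20)*g(4 - 1*(-5), -2) = ((1/19)*1 + 1/(-20))*(-2 + (4 - 1*(-5)) + 7*(-2)) = (1/19 + 1*(-1/20))*(-2 + (4 + 5) - 14) = (1/19 - 1/20)*(-2 + 9 - 14) = (1/380)*(-7) = -7/380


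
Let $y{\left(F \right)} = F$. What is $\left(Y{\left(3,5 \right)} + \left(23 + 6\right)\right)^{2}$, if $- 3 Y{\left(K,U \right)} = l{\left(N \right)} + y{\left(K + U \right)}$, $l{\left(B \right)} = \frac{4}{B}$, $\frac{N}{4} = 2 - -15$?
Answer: $\frac{1800964}{2601} \approx 692.41$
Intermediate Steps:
$N = 68$ ($N = 4 \left(2 - -15\right) = 4 \left(2 + 15\right) = 4 \cdot 17 = 68$)
$Y{\left(K,U \right)} = - \frac{1}{51} - \frac{K}{3} - \frac{U}{3}$ ($Y{\left(K,U \right)} = - \frac{\frac{4}{68} + \left(K + U\right)}{3} = - \frac{4 \cdot \frac{1}{68} + \left(K + U\right)}{3} = - \frac{\frac{1}{17} + \left(K + U\right)}{3} = - \frac{\frac{1}{17} + K + U}{3} = - \frac{1}{51} - \frac{K}{3} - \frac{U}{3}$)
$\left(Y{\left(3,5 \right)} + \left(23 + 6\right)\right)^{2} = \left(\left(- \frac{1}{51} - 1 - \frac{5}{3}\right) + \left(23 + 6\right)\right)^{2} = \left(\left(- \frac{1}{51} - 1 - \frac{5}{3}\right) + 29\right)^{2} = \left(- \frac{137}{51} + 29\right)^{2} = \left(\frac{1342}{51}\right)^{2} = \frac{1800964}{2601}$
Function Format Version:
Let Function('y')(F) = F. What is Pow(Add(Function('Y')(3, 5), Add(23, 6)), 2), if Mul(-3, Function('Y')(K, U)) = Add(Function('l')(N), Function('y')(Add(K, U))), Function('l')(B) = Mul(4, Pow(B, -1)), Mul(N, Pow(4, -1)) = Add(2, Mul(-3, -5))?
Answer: Rational(1800964, 2601) ≈ 692.41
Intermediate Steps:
N = 68 (N = Mul(4, Add(2, Mul(-3, -5))) = Mul(4, Add(2, 15)) = Mul(4, 17) = 68)
Function('Y')(K, U) = Add(Rational(-1, 51), Mul(Rational(-1, 3), K), Mul(Rational(-1, 3), U)) (Function('Y')(K, U) = Mul(Rational(-1, 3), Add(Mul(4, Pow(68, -1)), Add(K, U))) = Mul(Rational(-1, 3), Add(Mul(4, Rational(1, 68)), Add(K, U))) = Mul(Rational(-1, 3), Add(Rational(1, 17), Add(K, U))) = Mul(Rational(-1, 3), Add(Rational(1, 17), K, U)) = Add(Rational(-1, 51), Mul(Rational(-1, 3), K), Mul(Rational(-1, 3), U)))
Pow(Add(Function('Y')(3, 5), Add(23, 6)), 2) = Pow(Add(Add(Rational(-1, 51), Mul(Rational(-1, 3), 3), Mul(Rational(-1, 3), 5)), Add(23, 6)), 2) = Pow(Add(Add(Rational(-1, 51), -1, Rational(-5, 3)), 29), 2) = Pow(Add(Rational(-137, 51), 29), 2) = Pow(Rational(1342, 51), 2) = Rational(1800964, 2601)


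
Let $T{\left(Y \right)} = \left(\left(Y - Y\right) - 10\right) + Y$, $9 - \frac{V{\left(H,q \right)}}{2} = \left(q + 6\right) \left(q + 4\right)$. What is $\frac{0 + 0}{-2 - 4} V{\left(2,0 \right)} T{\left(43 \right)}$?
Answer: $0$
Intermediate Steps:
$V{\left(H,q \right)} = 18 - 2 \left(4 + q\right) \left(6 + q\right)$ ($V{\left(H,q \right)} = 18 - 2 \left(q + 6\right) \left(q + 4\right) = 18 - 2 \left(6 + q\right) \left(4 + q\right) = 18 - 2 \left(4 + q\right) \left(6 + q\right)$)
$T{\left(Y \right)} = -10 + Y$ ($T{\left(Y \right)} = \left(0 - 10\right) + Y = -10 + Y$)
$\frac{0 + 0}{-2 - 4} V{\left(2,0 \right)} T{\left(43 \right)} = \frac{0 + 0}{-2 - 4} \left(-30 - 0 - 2 \cdot 0^{2}\right) \left(-10 + 43\right) = \frac{0}{-6} \left(-30 + 0 - 0\right) 33 = 0 \left(- \frac{1}{6}\right) \left(-30 + 0 + 0\right) 33 = 0 \left(-30\right) 33 = 0 \cdot 33 = 0$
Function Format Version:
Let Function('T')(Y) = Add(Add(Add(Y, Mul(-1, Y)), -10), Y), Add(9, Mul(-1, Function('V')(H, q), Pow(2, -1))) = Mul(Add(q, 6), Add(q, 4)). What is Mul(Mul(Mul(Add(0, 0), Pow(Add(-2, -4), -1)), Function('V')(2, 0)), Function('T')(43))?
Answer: 0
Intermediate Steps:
Function('V')(H, q) = Add(18, Mul(-2, Add(4, q), Add(6, q))) (Function('V')(H, q) = Add(18, Mul(-2, Mul(Add(q, 6), Add(q, 4)))) = Add(18, Mul(-2, Mul(Add(6, q), Add(4, q)))) = Add(18, Mul(-2, Mul(Add(4, q), Add(6, q)))) = Add(18, Mul(-2, Add(4, q), Add(6, q))))
Function('T')(Y) = Add(-10, Y) (Function('T')(Y) = Add(Add(0, -10), Y) = Add(-10, Y))
Mul(Mul(Mul(Add(0, 0), Pow(Add(-2, -4), -1)), Function('V')(2, 0)), Function('T')(43)) = Mul(Mul(Mul(Add(0, 0), Pow(Add(-2, -4), -1)), Add(-30, Mul(-20, 0), Mul(-2, Pow(0, 2)))), Add(-10, 43)) = Mul(Mul(Mul(0, Pow(-6, -1)), Add(-30, 0, Mul(-2, 0))), 33) = Mul(Mul(Mul(0, Rational(-1, 6)), Add(-30, 0, 0)), 33) = Mul(Mul(0, -30), 33) = Mul(0, 33) = 0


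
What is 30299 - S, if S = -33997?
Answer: 64296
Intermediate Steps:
30299 - S = 30299 - 1*(-33997) = 30299 + 33997 = 64296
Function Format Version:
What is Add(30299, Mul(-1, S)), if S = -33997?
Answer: 64296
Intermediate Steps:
Add(30299, Mul(-1, S)) = Add(30299, Mul(-1, -33997)) = Add(30299, 33997) = 64296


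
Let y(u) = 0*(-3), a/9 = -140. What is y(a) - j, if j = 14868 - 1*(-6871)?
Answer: -21739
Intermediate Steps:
a = -1260 (a = 9*(-140) = -1260)
j = 21739 (j = 14868 + 6871 = 21739)
y(u) = 0
y(a) - j = 0 - 1*21739 = 0 - 21739 = -21739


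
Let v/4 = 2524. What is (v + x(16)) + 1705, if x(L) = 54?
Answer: 11855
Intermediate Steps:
v = 10096 (v = 4*2524 = 10096)
(v + x(16)) + 1705 = (10096 + 54) + 1705 = 10150 + 1705 = 11855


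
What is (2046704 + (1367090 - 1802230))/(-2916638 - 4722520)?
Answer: -268594/1273193 ≈ -0.21096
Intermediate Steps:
(2046704 + (1367090 - 1802230))/(-2916638 - 4722520) = (2046704 - 435140)/(-7639158) = 1611564*(-1/7639158) = -268594/1273193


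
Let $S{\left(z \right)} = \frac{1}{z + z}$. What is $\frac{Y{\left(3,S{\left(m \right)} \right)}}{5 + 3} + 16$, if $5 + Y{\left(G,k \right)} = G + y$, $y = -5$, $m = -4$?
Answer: $\frac{121}{8} \approx 15.125$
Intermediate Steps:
$S{\left(z \right)} = \frac{1}{2 z}$
$Y{\left(G,k \right)} = -10 + G$ ($Y{\left(G,k \right)} = -5 + \left(G - 5\right) = -5 + \left(-5 + G\right) = -10 + G$)
$\frac{Y{\left(3,S{\left(m \right)} \right)}}{5 + 3} + 16 = \frac{-10 + 3}{5 + 3} + 16 = - \frac{7}{8} + 16 = \frac{121}{8}$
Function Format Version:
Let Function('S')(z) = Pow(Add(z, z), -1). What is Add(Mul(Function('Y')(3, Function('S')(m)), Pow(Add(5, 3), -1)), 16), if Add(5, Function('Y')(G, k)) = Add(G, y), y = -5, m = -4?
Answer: Rational(121, 8) ≈ 15.125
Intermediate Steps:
Function('S')(z) = Mul(Rational(1, 2), Pow(z, -1)) (Function('S')(z) = Pow(Mul(2, z), -1) = Mul(Rational(1, 2), Pow(z, -1)))
Function('Y')(G, k) = Add(-10, G) (Function('Y')(G, k) = Add(-5, Add(G, -5)) = Add(-5, Add(-5, G)) = Add(-10, G))
Add(Mul(Function('Y')(3, Function('S')(m)), Pow(Add(5, 3), -1)), 16) = Add(Mul(Add(-10, 3), Pow(Add(5, 3), -1)), 16) = Add(Mul(-7, Pow(8, -1)), 16) = Add(Mul(-7, Rational(1, 8)), 16) = Add(Rational(-7, 8), 16) = Rational(121, 8)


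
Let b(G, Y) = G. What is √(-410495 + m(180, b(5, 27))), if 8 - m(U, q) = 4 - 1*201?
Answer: I*√410290 ≈ 640.54*I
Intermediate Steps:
m(U, q) = 205 (m(U, q) = 8 - (4 - 1*201) = 8 - (4 - 201) = 8 - 1*(-197) = 8 + 197 = 205)
√(-410495 + m(180, b(5, 27))) = √(-410495 + 205) = √(-410290) = I*√410290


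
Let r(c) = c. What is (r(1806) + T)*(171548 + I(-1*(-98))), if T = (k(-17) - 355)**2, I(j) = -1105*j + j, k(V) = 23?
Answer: 7097772680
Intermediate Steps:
I(j) = -1104*j
T = 110224 (T = (23 - 355)**2 = (-332)**2 = 110224)
(r(1806) + T)*(171548 + I(-1*(-98))) = (1806 + 110224)*(171548 - (-1104)*(-98)) = 112030*(171548 - 1104*98) = 112030*(171548 - 108192) = 112030*63356 = 7097772680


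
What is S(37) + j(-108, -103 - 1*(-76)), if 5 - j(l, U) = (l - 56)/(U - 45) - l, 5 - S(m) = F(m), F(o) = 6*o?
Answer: -5801/18 ≈ -322.28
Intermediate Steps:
S(m) = 5 - 6*m
j(l, U) = 5 + l - (-56 + l)/(-45 + U) (j(l, U) = 5 - ((l - 56)/(U - 45) - l) = 5 - ((-56 + l)/(-45 + U) - l) = 5 - (-l + (-56 + l)/(-45 + U)) = 5 + (l - (-56 + l)/(-45 + U)) = 5 + l - (-56 + l)/(-45 + U))
S(37) + j(-108, -103 - 1*(-76)) = (5 - 6*37) + (-169 - 46*(-108) + 5*(-103 - 1*(-76)) + (-103 - 1*(-76))*(-108))/(-45 + (-103 - 1*(-76))) = (5 - 222) + (-169 + 4968 + 5*(-103 + 76) + (-103 + 76)*(-108))/(-45 + (-103 + 76)) = -217 + (-169 + 4968 + 5*(-27) - 27*(-108))/(-45 - 27) = -217 + (-169 + 4968 - 135 + 2916)/(-72) = -217 - 1/72*7580 = -217 - 1895/18 = -5801/18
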